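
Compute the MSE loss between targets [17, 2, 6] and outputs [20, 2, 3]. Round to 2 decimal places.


Differences: [-3, 0, 3]
Squared errors: [9, 0, 9]
Sum of squared errors = 18
MSE = 18 / 3 = 6.00

6.00


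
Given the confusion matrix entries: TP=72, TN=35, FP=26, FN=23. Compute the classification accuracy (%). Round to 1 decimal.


Accuracy = (TP + TN) / (TP + TN + FP + FN) * 100
= (72 + 35) / (72 + 35 + 26 + 23)
= 107 / 156
= 0.6859
= 68.6%

68.6


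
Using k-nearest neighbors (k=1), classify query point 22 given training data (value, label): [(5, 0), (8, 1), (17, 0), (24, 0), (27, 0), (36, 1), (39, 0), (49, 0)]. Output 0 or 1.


Distances from query 22:
Point 24 (class 0): distance = 2
K=1 nearest neighbors: classes = [0]
Votes for class 1: 0 / 1
Majority vote => class 0

0


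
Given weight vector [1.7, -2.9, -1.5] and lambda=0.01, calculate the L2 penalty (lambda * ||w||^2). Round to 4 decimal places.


Squaring each weight:
1.7^2 = 2.89
(-2.9)^2 = 8.41
(-1.5)^2 = 2.25
Sum of squares = 13.55
Penalty = 0.01 * 13.55 = 0.1355

0.1355


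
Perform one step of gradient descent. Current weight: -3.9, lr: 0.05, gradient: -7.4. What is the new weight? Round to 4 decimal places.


w_new = w_old - lr * gradient
= -3.9 - 0.05 * -7.4
= -3.9 - (-0.37)
= -3.5300

-3.5300


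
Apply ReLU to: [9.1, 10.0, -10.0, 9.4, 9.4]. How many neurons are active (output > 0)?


ReLU(x) = max(0, x) for each element:
ReLU(9.1) = 9.1
ReLU(10.0) = 10.0
ReLU(-10.0) = 0
ReLU(9.4) = 9.4
ReLU(9.4) = 9.4
Active neurons (>0): 4

4


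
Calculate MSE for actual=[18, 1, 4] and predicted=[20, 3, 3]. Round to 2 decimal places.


Differences: [-2, -2, 1]
Squared errors: [4, 4, 1]
Sum of squared errors = 9
MSE = 9 / 3 = 3.00

3.00


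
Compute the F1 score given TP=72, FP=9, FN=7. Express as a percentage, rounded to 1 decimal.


Precision = TP / (TP + FP) = 72 / 81 = 0.8889
Recall = TP / (TP + FN) = 72 / 79 = 0.9114
F1 = 2 * P * R / (P + R)
= 2 * 0.8889 * 0.9114 / (0.8889 + 0.9114)
= 1.6203 / 1.8003
= 0.9
As percentage: 90.0%

90.0


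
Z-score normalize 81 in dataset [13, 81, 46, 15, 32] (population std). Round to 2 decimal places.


Mean = (13 + 81 + 46 + 15 + 32) / 5 = 37.4
Variance = sum((x_i - mean)^2) / n = 620.24
Std = sqrt(620.24) = 24.9046
Z = (x - mean) / std
= (81 - 37.4) / 24.9046
= 43.6 / 24.9046
= 1.75

1.75


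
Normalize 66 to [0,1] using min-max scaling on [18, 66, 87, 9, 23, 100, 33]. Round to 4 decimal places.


Min = 9, Max = 100
Range = 100 - 9 = 91
Scaled = (x - min) / (max - min)
= (66 - 9) / 91
= 57 / 91
= 0.6264

0.6264


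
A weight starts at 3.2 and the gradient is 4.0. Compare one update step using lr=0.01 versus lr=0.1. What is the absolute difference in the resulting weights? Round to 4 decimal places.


With lr=0.01: w_new = 3.2 - 0.01 * 4.0 = 3.16
With lr=0.1: w_new = 3.2 - 0.1 * 4.0 = 2.8
Absolute difference = |3.16 - 2.8|
= 0.3600

0.3600


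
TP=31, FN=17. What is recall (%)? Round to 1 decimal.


Recall = TP / (TP + FN) * 100
= 31 / (31 + 17)
= 31 / 48
= 0.6458
= 64.6%

64.6


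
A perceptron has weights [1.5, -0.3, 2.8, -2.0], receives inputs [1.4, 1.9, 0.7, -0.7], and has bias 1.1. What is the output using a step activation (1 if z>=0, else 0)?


z = w . x + b
= 1.5*1.4 + -0.3*1.9 + 2.8*0.7 + -2.0*-0.7 + 1.1
= 2.1 + -0.57 + 1.96 + 1.4 + 1.1
= 4.89 + 1.1
= 5.99
Since z = 5.99 >= 0, output = 1

1


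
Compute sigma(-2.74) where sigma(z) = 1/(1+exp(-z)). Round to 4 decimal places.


sigmoid(z) = 1 / (1 + exp(-z))
exp(-(-2.74)) = exp(2.74) = 15.487
1 + 15.487 = 16.487
1 / 16.487 = 0.0607

0.0607


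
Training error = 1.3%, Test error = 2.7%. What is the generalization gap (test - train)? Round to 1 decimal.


Generalization gap = test_error - train_error
= 2.7 - 1.3
= 1.4%
A small gap suggests good generalization.

1.4


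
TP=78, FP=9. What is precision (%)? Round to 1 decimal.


Precision = TP / (TP + FP) * 100
= 78 / (78 + 9)
= 78 / 87
= 0.8966
= 89.7%

89.7


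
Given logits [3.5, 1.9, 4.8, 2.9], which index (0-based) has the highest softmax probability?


Softmax is a monotonic transformation, so it preserves the argmax.
We need to find the index of the maximum logit.
Index 0: 3.5
Index 1: 1.9
Index 2: 4.8
Index 3: 2.9
Maximum logit = 4.8 at index 2

2


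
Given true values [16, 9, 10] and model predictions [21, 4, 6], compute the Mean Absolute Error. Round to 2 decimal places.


Absolute errors: [5, 5, 4]
Sum of absolute errors = 14
MAE = 14 / 3 = 4.67

4.67


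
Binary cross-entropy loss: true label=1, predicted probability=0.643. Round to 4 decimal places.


For y=1: Loss = -log(p)
= -log(0.643)
= -(-0.4416)
= 0.4416

0.4416


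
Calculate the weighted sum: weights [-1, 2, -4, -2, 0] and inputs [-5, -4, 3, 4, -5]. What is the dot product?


Element-wise products:
-1 * -5 = 5
2 * -4 = -8
-4 * 3 = -12
-2 * 4 = -8
0 * -5 = 0
Sum = 5 + -8 + -12 + -8 + 0
= -23

-23


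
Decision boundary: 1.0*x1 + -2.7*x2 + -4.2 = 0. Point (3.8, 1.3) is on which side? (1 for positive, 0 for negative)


Compute 1.0 * 3.8 + -2.7 * 1.3 + -4.2
= 3.8 + -3.51 + -4.2
= -3.91
Since -3.91 < 0, the point is on the negative side.

0


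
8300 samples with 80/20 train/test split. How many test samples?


Train samples = 8300 * 80% = 6640
Test samples = 8300 - 6640
= 1660

1660


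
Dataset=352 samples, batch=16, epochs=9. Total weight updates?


Iterations per epoch = 352 / 16 = 22
Total updates = iterations_per_epoch * epochs
= 22 * 9
= 198

198


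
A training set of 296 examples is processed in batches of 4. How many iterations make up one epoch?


Iterations per epoch = dataset_size / batch_size
= 296 / 4
= 74

74


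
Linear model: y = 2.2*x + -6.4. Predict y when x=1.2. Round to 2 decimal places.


y = 2.2 * 1.2 + (-6.4)
= 2.64 + (-6.4)
= -3.76

-3.76


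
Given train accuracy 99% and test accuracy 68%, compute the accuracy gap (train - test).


Gap = train_accuracy - test_accuracy
= 99 - 68
= 31%
This large gap strongly indicates overfitting.

31


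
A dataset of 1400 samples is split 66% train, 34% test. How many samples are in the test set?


Train samples = 1400 * 66% = 924
Test samples = 1400 - 924
= 476

476


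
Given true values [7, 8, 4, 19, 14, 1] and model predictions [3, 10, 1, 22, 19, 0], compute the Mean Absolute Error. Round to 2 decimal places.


Absolute errors: [4, 2, 3, 3, 5, 1]
Sum of absolute errors = 18
MAE = 18 / 6 = 3.00

3.00


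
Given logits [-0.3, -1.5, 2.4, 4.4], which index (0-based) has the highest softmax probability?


Softmax is a monotonic transformation, so it preserves the argmax.
We need to find the index of the maximum logit.
Index 0: -0.3
Index 1: -1.5
Index 2: 2.4
Index 3: 4.4
Maximum logit = 4.4 at index 3

3


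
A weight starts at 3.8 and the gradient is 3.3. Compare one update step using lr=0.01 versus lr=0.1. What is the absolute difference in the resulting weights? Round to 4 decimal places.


With lr=0.01: w_new = 3.8 - 0.01 * 3.3 = 3.767
With lr=0.1: w_new = 3.8 - 0.1 * 3.3 = 3.47
Absolute difference = |3.767 - 3.47|
= 0.2970

0.2970


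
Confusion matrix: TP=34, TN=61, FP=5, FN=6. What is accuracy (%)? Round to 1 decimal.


Accuracy = (TP + TN) / (TP + TN + FP + FN) * 100
= (34 + 61) / (34 + 61 + 5 + 6)
= 95 / 106
= 0.8962
= 89.6%

89.6


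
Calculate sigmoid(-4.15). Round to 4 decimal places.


sigmoid(z) = 1 / (1 + exp(-z))
exp(-(-4.15)) = exp(4.15) = 63.434
1 + 63.434 = 64.434
1 / 64.434 = 0.0155

0.0155


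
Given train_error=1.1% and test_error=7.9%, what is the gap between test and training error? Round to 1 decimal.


Generalization gap = test_error - train_error
= 7.9 - 1.1
= 6.8%
A moderate gap.

6.8


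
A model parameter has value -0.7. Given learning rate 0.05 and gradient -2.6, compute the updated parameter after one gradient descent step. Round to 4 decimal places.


w_new = w_old - lr * gradient
= -0.7 - 0.05 * -2.6
= -0.7 - (-0.13)
= -0.5700

-0.5700


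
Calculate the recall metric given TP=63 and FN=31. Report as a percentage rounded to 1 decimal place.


Recall = TP / (TP + FN) * 100
= 63 / (63 + 31)
= 63 / 94
= 0.6702
= 67.0%

67.0


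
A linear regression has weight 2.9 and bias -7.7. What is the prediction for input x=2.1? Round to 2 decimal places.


y = 2.9 * 2.1 + (-7.7)
= 6.09 + (-7.7)
= -1.61

-1.61


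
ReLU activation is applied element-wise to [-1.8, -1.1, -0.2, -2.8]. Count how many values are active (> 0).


ReLU(x) = max(0, x) for each element:
ReLU(-1.8) = 0
ReLU(-1.1) = 0
ReLU(-0.2) = 0
ReLU(-2.8) = 0
Active neurons (>0): 0

0


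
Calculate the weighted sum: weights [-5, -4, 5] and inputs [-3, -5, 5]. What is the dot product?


Element-wise products:
-5 * -3 = 15
-4 * -5 = 20
5 * 5 = 25
Sum = 15 + 20 + 25
= 60

60


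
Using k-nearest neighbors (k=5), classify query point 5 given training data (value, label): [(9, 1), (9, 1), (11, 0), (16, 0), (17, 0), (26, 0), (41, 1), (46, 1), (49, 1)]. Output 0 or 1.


Distances from query 5:
Point 9 (class 1): distance = 4
Point 9 (class 1): distance = 4
Point 11 (class 0): distance = 6
Point 16 (class 0): distance = 11
Point 17 (class 0): distance = 12
K=5 nearest neighbors: classes = [1, 1, 0, 0, 0]
Votes for class 1: 2 / 5
Majority vote => class 0

0


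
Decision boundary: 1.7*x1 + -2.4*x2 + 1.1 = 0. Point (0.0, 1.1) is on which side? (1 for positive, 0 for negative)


Compute 1.7 * 0.0 + -2.4 * 1.1 + 1.1
= 0.0 + -2.64 + 1.1
= -1.54
Since -1.54 < 0, the point is on the negative side.

0


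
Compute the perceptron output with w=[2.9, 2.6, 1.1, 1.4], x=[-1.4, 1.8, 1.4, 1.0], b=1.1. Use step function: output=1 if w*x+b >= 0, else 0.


z = w . x + b
= 2.9*-1.4 + 2.6*1.8 + 1.1*1.4 + 1.4*1.0 + 1.1
= -4.06 + 4.68 + 1.54 + 1.4 + 1.1
= 3.56 + 1.1
= 4.66
Since z = 4.66 >= 0, output = 1

1


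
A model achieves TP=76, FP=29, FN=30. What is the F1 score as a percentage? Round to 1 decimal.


Precision = TP / (TP + FP) = 76 / 105 = 0.7238
Recall = TP / (TP + FN) = 76 / 106 = 0.717
F1 = 2 * P * R / (P + R)
= 2 * 0.7238 * 0.717 / (0.7238 + 0.717)
= 1.0379 / 1.4408
= 0.7204
As percentage: 72.0%

72.0


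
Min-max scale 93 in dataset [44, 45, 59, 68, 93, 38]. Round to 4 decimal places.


Min = 38, Max = 93
Range = 93 - 38 = 55
Scaled = (x - min) / (max - min)
= (93 - 38) / 55
= 55 / 55
= 1.0000

1.0000


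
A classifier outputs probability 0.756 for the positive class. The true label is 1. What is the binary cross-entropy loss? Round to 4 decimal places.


For y=1: Loss = -log(p)
= -log(0.756)
= -(-0.2797)
= 0.2797

0.2797


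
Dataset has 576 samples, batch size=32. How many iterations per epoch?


Iterations per epoch = dataset_size / batch_size
= 576 / 32
= 18

18


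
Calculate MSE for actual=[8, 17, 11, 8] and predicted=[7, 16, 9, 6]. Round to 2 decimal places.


Differences: [1, 1, 2, 2]
Squared errors: [1, 1, 4, 4]
Sum of squared errors = 10
MSE = 10 / 4 = 2.50

2.50


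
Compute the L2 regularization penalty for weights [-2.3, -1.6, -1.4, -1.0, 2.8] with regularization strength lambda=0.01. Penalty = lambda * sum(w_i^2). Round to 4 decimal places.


Squaring each weight:
(-2.3)^2 = 5.29
(-1.6)^2 = 2.56
(-1.4)^2 = 1.96
(-1.0)^2 = 1.0
2.8^2 = 7.84
Sum of squares = 18.65
Penalty = 0.01 * 18.65 = 0.1865

0.1865


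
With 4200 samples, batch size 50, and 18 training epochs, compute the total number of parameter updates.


Iterations per epoch = 4200 / 50 = 84
Total updates = iterations_per_epoch * epochs
= 84 * 18
= 1512

1512


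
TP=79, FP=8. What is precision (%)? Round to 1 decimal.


Precision = TP / (TP + FP) * 100
= 79 / (79 + 8)
= 79 / 87
= 0.908
= 90.8%

90.8


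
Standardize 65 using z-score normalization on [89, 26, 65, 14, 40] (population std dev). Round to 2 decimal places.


Mean = (89 + 26 + 65 + 14 + 40) / 5 = 46.8
Variance = sum((x_i - mean)^2) / n = 733.36
Std = sqrt(733.36) = 27.0806
Z = (x - mean) / std
= (65 - 46.8) / 27.0806
= 18.2 / 27.0806
= 0.67

0.67


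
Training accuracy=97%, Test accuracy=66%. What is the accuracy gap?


Gap = train_accuracy - test_accuracy
= 97 - 66
= 31%
This large gap strongly indicates overfitting.

31


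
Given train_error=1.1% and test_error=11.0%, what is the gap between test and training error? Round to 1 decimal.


Generalization gap = test_error - train_error
= 11.0 - 1.1
= 9.9%
A moderate gap.

9.9


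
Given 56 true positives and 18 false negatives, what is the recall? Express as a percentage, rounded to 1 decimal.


Recall = TP / (TP + FN) * 100
= 56 / (56 + 18)
= 56 / 74
= 0.7568
= 75.7%

75.7


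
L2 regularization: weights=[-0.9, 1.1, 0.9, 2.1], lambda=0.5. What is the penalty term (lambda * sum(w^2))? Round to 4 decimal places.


Squaring each weight:
(-0.9)^2 = 0.81
1.1^2 = 1.21
0.9^2 = 0.81
2.1^2 = 4.41
Sum of squares = 7.24
Penalty = 0.5 * 7.24 = 3.6200

3.6200


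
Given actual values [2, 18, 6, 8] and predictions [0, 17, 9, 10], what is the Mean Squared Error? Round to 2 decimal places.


Differences: [2, 1, -3, -2]
Squared errors: [4, 1, 9, 4]
Sum of squared errors = 18
MSE = 18 / 4 = 4.50

4.50


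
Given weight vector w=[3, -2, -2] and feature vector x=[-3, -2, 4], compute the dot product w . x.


Element-wise products:
3 * -3 = -9
-2 * -2 = 4
-2 * 4 = -8
Sum = -9 + 4 + -8
= -13

-13


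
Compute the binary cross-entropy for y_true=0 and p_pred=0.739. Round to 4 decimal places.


For y=0: Loss = -log(1-p)
= -log(1 - 0.739)
= -log(0.261)
= -(-1.3432)
= 1.3432

1.3432


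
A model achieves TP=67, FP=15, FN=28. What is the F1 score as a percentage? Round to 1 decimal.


Precision = TP / (TP + FP) = 67 / 82 = 0.8171
Recall = TP / (TP + FN) = 67 / 95 = 0.7053
F1 = 2 * P * R / (P + R)
= 2 * 0.8171 * 0.7053 / (0.8171 + 0.7053)
= 1.1525 / 1.5223
= 0.7571
As percentage: 75.7%

75.7


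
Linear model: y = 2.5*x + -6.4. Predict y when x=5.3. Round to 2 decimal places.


y = 2.5 * 5.3 + (-6.4)
= 13.25 + (-6.4)
= 6.85

6.85


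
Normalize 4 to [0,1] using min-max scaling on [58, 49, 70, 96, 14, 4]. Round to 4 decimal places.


Min = 4, Max = 96
Range = 96 - 4 = 92
Scaled = (x - min) / (max - min)
= (4 - 4) / 92
= 0 / 92
= 0.0000

0.0000


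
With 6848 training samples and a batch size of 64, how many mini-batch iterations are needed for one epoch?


Iterations per epoch = dataset_size / batch_size
= 6848 / 64
= 107

107


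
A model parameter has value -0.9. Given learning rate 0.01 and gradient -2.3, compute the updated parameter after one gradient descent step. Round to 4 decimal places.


w_new = w_old - lr * gradient
= -0.9 - 0.01 * -2.3
= -0.9 - (-0.023)
= -0.8770

-0.8770


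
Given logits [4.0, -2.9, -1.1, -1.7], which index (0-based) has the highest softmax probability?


Softmax is a monotonic transformation, so it preserves the argmax.
We need to find the index of the maximum logit.
Index 0: 4.0
Index 1: -2.9
Index 2: -1.1
Index 3: -1.7
Maximum logit = 4.0 at index 0

0


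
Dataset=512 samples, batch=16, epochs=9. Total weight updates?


Iterations per epoch = 512 / 16 = 32
Total updates = iterations_per_epoch * epochs
= 32 * 9
= 288

288


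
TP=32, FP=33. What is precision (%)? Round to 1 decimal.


Precision = TP / (TP + FP) * 100
= 32 / (32 + 33)
= 32 / 65
= 0.4923
= 49.2%

49.2


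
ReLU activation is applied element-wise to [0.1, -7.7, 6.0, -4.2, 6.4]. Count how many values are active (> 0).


ReLU(x) = max(0, x) for each element:
ReLU(0.1) = 0.1
ReLU(-7.7) = 0
ReLU(6.0) = 6.0
ReLU(-4.2) = 0
ReLU(6.4) = 6.4
Active neurons (>0): 3

3


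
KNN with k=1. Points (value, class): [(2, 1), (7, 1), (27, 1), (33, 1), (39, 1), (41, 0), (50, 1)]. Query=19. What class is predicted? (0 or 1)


Distances from query 19:
Point 27 (class 1): distance = 8
K=1 nearest neighbors: classes = [1]
Votes for class 1: 1 / 1
Majority vote => class 1

1


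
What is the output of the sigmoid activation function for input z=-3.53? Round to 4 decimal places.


sigmoid(z) = 1 / (1 + exp(-z))
exp(-(-3.53)) = exp(3.53) = 34.124
1 + 34.124 = 35.124
1 / 35.124 = 0.0285

0.0285


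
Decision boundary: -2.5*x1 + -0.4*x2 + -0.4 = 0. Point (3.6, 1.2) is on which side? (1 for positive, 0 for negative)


Compute -2.5 * 3.6 + -0.4 * 1.2 + -0.4
= -9.0 + -0.48 + -0.4
= -9.88
Since -9.88 < 0, the point is on the negative side.

0


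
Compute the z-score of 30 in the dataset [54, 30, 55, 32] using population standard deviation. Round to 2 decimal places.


Mean = (54 + 30 + 55 + 32) / 4 = 42.75
Variance = sum((x_i - mean)^2) / n = 138.6875
Std = sqrt(138.6875) = 11.7766
Z = (x - mean) / std
= (30 - 42.75) / 11.7766
= -12.75 / 11.7766
= -1.08

-1.08


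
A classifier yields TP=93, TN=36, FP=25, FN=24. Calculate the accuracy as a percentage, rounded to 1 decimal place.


Accuracy = (TP + TN) / (TP + TN + FP + FN) * 100
= (93 + 36) / (93 + 36 + 25 + 24)
= 129 / 178
= 0.7247
= 72.5%

72.5


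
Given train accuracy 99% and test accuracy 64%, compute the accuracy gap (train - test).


Gap = train_accuracy - test_accuracy
= 99 - 64
= 35%
This large gap strongly indicates overfitting.

35


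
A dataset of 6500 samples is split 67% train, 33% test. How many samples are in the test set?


Train samples = 6500 * 67% = 4355
Test samples = 6500 - 4355
= 2145

2145


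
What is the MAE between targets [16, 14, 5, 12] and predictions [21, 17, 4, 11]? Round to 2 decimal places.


Absolute errors: [5, 3, 1, 1]
Sum of absolute errors = 10
MAE = 10 / 4 = 2.50

2.50


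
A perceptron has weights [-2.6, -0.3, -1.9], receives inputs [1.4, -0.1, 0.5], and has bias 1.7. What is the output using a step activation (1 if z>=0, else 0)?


z = w . x + b
= -2.6*1.4 + -0.3*-0.1 + -1.9*0.5 + 1.7
= -3.64 + 0.03 + -0.95 + 1.7
= -4.56 + 1.7
= -2.86
Since z = -2.86 < 0, output = 0

0


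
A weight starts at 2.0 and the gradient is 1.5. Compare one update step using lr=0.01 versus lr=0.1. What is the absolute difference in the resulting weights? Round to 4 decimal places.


With lr=0.01: w_new = 2.0 - 0.01 * 1.5 = 1.985
With lr=0.1: w_new = 2.0 - 0.1 * 1.5 = 1.85
Absolute difference = |1.985 - 1.85|
= 0.1350

0.1350


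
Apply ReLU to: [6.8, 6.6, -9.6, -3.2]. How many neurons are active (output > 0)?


ReLU(x) = max(0, x) for each element:
ReLU(6.8) = 6.8
ReLU(6.6) = 6.6
ReLU(-9.6) = 0
ReLU(-3.2) = 0
Active neurons (>0): 2

2


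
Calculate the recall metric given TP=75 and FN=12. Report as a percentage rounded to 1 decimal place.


Recall = TP / (TP + FN) * 100
= 75 / (75 + 12)
= 75 / 87
= 0.8621
= 86.2%

86.2


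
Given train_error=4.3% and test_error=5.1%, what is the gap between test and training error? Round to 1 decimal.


Generalization gap = test_error - train_error
= 5.1 - 4.3
= 0.8%
A small gap suggests good generalization.

0.8


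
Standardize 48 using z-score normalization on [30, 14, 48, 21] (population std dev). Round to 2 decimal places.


Mean = (30 + 14 + 48 + 21) / 4 = 28.25
Variance = sum((x_i - mean)^2) / n = 162.1875
Std = sqrt(162.1875) = 12.7353
Z = (x - mean) / std
= (48 - 28.25) / 12.7353
= 19.75 / 12.7353
= 1.55

1.55


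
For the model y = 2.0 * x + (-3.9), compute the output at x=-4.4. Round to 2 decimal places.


y = 2.0 * -4.4 + (-3.9)
= -8.8 + (-3.9)
= -12.70

-12.70


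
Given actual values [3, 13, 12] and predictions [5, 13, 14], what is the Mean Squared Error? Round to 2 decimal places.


Differences: [-2, 0, -2]
Squared errors: [4, 0, 4]
Sum of squared errors = 8
MSE = 8 / 3 = 2.67

2.67


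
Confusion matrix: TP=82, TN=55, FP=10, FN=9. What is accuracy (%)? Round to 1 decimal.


Accuracy = (TP + TN) / (TP + TN + FP + FN) * 100
= (82 + 55) / (82 + 55 + 10 + 9)
= 137 / 156
= 0.8782
= 87.8%

87.8


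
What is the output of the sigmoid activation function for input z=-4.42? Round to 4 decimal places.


sigmoid(z) = 1 / (1 + exp(-z))
exp(-(-4.42)) = exp(4.42) = 83.0963
1 + 83.0963 = 84.0963
1 / 84.0963 = 0.0119

0.0119


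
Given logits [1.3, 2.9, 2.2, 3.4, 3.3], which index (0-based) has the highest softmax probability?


Softmax is a monotonic transformation, so it preserves the argmax.
We need to find the index of the maximum logit.
Index 0: 1.3
Index 1: 2.9
Index 2: 2.2
Index 3: 3.4
Index 4: 3.3
Maximum logit = 3.4 at index 3

3


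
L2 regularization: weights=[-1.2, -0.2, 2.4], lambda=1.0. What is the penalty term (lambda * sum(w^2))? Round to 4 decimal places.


Squaring each weight:
(-1.2)^2 = 1.44
(-0.2)^2 = 0.04
2.4^2 = 5.76
Sum of squares = 7.24
Penalty = 1.0 * 7.24 = 7.2400

7.2400


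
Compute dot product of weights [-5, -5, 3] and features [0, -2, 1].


Element-wise products:
-5 * 0 = 0
-5 * -2 = 10
3 * 1 = 3
Sum = 0 + 10 + 3
= 13

13


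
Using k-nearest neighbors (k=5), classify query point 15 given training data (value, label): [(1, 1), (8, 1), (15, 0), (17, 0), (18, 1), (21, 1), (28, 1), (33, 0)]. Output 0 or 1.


Distances from query 15:
Point 15 (class 0): distance = 0
Point 17 (class 0): distance = 2
Point 18 (class 1): distance = 3
Point 21 (class 1): distance = 6
Point 8 (class 1): distance = 7
K=5 nearest neighbors: classes = [0, 0, 1, 1, 1]
Votes for class 1: 3 / 5
Majority vote => class 1

1


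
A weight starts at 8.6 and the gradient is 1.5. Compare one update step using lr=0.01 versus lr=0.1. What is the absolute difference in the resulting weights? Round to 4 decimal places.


With lr=0.01: w_new = 8.6 - 0.01 * 1.5 = 8.585
With lr=0.1: w_new = 8.6 - 0.1 * 1.5 = 8.45
Absolute difference = |8.585 - 8.45|
= 0.1350

0.1350


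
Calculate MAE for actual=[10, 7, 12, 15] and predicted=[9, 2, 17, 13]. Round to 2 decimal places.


Absolute errors: [1, 5, 5, 2]
Sum of absolute errors = 13
MAE = 13 / 4 = 3.25

3.25


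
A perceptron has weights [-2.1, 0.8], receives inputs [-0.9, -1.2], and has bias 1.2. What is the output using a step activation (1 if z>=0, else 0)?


z = w . x + b
= -2.1*-0.9 + 0.8*-1.2 + 1.2
= 1.89 + -0.96 + 1.2
= 0.93 + 1.2
= 2.13
Since z = 2.13 >= 0, output = 1

1


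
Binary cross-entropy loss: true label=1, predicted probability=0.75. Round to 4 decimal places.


For y=1: Loss = -log(p)
= -log(0.75)
= -(-0.2877)
= 0.2877

0.2877


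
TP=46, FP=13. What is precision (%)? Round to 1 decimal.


Precision = TP / (TP + FP) * 100
= 46 / (46 + 13)
= 46 / 59
= 0.7797
= 78.0%

78.0


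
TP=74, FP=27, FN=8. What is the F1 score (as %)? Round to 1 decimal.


Precision = TP / (TP + FP) = 74 / 101 = 0.7327
Recall = TP / (TP + FN) = 74 / 82 = 0.9024
F1 = 2 * P * R / (P + R)
= 2 * 0.7327 * 0.9024 / (0.7327 + 0.9024)
= 1.3224 / 1.6351
= 0.8087
As percentage: 80.9%

80.9


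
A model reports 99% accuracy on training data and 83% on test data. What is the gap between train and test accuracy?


Gap = train_accuracy - test_accuracy
= 99 - 83
= 16%
This gap suggests the model is overfitting.

16


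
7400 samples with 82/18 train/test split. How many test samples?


Train samples = 7400 * 82% = 6068
Test samples = 7400 - 6068
= 1332

1332


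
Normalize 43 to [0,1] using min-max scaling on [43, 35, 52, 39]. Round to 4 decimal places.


Min = 35, Max = 52
Range = 52 - 35 = 17
Scaled = (x - min) / (max - min)
= (43 - 35) / 17
= 8 / 17
= 0.4706

0.4706


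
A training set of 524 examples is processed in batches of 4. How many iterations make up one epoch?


Iterations per epoch = dataset_size / batch_size
= 524 / 4
= 131

131


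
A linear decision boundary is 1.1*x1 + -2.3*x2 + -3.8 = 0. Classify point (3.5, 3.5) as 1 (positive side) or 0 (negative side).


Compute 1.1 * 3.5 + -2.3 * 3.5 + -3.8
= 3.85 + -8.05 + -3.8
= -8.0
Since -8.0 < 0, the point is on the negative side.

0


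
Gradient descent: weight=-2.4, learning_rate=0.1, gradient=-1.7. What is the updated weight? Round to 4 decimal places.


w_new = w_old - lr * gradient
= -2.4 - 0.1 * -1.7
= -2.4 - (-0.17)
= -2.2300

-2.2300


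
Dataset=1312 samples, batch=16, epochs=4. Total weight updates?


Iterations per epoch = 1312 / 16 = 82
Total updates = iterations_per_epoch * epochs
= 82 * 4
= 328

328


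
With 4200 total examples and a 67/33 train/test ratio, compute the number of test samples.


Train samples = 4200 * 67% = 2814
Test samples = 4200 - 2814
= 1386

1386


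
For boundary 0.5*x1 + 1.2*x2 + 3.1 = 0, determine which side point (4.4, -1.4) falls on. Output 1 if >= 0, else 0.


Compute 0.5 * 4.4 + 1.2 * -1.4 + 3.1
= 2.2 + -1.68 + 3.1
= 3.62
Since 3.62 >= 0, the point is on the positive side.

1


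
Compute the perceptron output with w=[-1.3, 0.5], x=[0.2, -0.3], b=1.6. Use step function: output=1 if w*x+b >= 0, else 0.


z = w . x + b
= -1.3*0.2 + 0.5*-0.3 + 1.6
= -0.26 + -0.15 + 1.6
= -0.41 + 1.6
= 1.19
Since z = 1.19 >= 0, output = 1

1


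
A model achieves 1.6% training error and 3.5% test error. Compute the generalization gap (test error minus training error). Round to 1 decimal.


Generalization gap = test_error - train_error
= 3.5 - 1.6
= 1.9%
A small gap suggests good generalization.

1.9


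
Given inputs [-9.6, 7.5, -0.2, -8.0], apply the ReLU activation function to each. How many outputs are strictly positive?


ReLU(x) = max(0, x) for each element:
ReLU(-9.6) = 0
ReLU(7.5) = 7.5
ReLU(-0.2) = 0
ReLU(-8.0) = 0
Active neurons (>0): 1

1


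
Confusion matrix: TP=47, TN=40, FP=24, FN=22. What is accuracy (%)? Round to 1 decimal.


Accuracy = (TP + TN) / (TP + TN + FP + FN) * 100
= (47 + 40) / (47 + 40 + 24 + 22)
= 87 / 133
= 0.6541
= 65.4%

65.4


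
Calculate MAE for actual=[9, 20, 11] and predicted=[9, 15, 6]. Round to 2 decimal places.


Absolute errors: [0, 5, 5]
Sum of absolute errors = 10
MAE = 10 / 3 = 3.33

3.33


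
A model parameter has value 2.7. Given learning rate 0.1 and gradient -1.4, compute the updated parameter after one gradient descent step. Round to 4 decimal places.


w_new = w_old - lr * gradient
= 2.7 - 0.1 * -1.4
= 2.7 - (-0.14)
= 2.8400

2.8400


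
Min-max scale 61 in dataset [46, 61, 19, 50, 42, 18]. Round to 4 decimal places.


Min = 18, Max = 61
Range = 61 - 18 = 43
Scaled = (x - min) / (max - min)
= (61 - 18) / 43
= 43 / 43
= 1.0000

1.0000


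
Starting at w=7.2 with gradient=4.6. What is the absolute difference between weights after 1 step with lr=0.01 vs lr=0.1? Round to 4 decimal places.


With lr=0.01: w_new = 7.2 - 0.01 * 4.6 = 7.154
With lr=0.1: w_new = 7.2 - 0.1 * 4.6 = 6.74
Absolute difference = |7.154 - 6.74|
= 0.4140

0.4140


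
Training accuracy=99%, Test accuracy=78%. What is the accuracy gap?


Gap = train_accuracy - test_accuracy
= 99 - 78
= 21%
This large gap strongly indicates overfitting.

21


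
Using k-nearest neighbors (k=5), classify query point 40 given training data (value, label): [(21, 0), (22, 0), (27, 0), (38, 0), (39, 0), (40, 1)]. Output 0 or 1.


Distances from query 40:
Point 40 (class 1): distance = 0
Point 39 (class 0): distance = 1
Point 38 (class 0): distance = 2
Point 27 (class 0): distance = 13
Point 22 (class 0): distance = 18
K=5 nearest neighbors: classes = [1, 0, 0, 0, 0]
Votes for class 1: 1 / 5
Majority vote => class 0

0


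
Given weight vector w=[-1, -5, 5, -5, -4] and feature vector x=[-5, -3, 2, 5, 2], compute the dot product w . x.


Element-wise products:
-1 * -5 = 5
-5 * -3 = 15
5 * 2 = 10
-5 * 5 = -25
-4 * 2 = -8
Sum = 5 + 15 + 10 + -25 + -8
= -3

-3


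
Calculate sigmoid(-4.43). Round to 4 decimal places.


sigmoid(z) = 1 / (1 + exp(-z))
exp(-(-4.43)) = exp(4.43) = 83.9314
1 + 83.9314 = 84.9314
1 / 84.9314 = 0.0118

0.0118


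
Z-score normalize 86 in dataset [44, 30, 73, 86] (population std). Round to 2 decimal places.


Mean = (44 + 30 + 73 + 86) / 4 = 58.25
Variance = sum((x_i - mean)^2) / n = 497.1875
Std = sqrt(497.1875) = 22.2977
Z = (x - mean) / std
= (86 - 58.25) / 22.2977
= 27.75 / 22.2977
= 1.24

1.24


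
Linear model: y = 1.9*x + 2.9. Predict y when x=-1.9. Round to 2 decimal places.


y = 1.9 * -1.9 + (2.9)
= -3.61 + (2.9)
= -0.71

-0.71


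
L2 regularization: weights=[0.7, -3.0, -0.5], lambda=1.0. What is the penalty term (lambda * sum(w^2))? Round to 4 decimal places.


Squaring each weight:
0.7^2 = 0.49
(-3.0)^2 = 9.0
(-0.5)^2 = 0.25
Sum of squares = 9.74
Penalty = 1.0 * 9.74 = 9.7400

9.7400


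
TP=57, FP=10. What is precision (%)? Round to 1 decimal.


Precision = TP / (TP + FP) * 100
= 57 / (57 + 10)
= 57 / 67
= 0.8507
= 85.1%

85.1


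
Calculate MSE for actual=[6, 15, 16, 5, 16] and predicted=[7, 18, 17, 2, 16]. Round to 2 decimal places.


Differences: [-1, -3, -1, 3, 0]
Squared errors: [1, 9, 1, 9, 0]
Sum of squared errors = 20
MSE = 20 / 5 = 4.00

4.00


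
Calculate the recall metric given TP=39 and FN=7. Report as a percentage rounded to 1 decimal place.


Recall = TP / (TP + FN) * 100
= 39 / (39 + 7)
= 39 / 46
= 0.8478
= 84.8%

84.8


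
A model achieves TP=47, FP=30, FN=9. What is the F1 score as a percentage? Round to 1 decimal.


Precision = TP / (TP + FP) = 47 / 77 = 0.6104
Recall = TP / (TP + FN) = 47 / 56 = 0.8393
F1 = 2 * P * R / (P + R)
= 2 * 0.6104 * 0.8393 / (0.6104 + 0.8393)
= 1.0246 / 1.4497
= 0.7068
As percentage: 70.7%

70.7


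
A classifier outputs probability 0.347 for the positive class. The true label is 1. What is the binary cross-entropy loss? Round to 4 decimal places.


For y=1: Loss = -log(p)
= -log(0.347)
= -(-1.0584)
= 1.0584

1.0584


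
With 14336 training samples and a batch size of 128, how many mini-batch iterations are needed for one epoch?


Iterations per epoch = dataset_size / batch_size
= 14336 / 128
= 112

112


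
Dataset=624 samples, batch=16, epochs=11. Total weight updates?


Iterations per epoch = 624 / 16 = 39
Total updates = iterations_per_epoch * epochs
= 39 * 11
= 429

429


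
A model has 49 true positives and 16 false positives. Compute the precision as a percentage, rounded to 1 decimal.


Precision = TP / (TP + FP) * 100
= 49 / (49 + 16)
= 49 / 65
= 0.7538
= 75.4%

75.4


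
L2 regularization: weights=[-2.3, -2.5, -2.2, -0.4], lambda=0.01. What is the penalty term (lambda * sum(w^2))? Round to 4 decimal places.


Squaring each weight:
(-2.3)^2 = 5.29
(-2.5)^2 = 6.25
(-2.2)^2 = 4.84
(-0.4)^2 = 0.16
Sum of squares = 16.54
Penalty = 0.01 * 16.54 = 0.1654

0.1654


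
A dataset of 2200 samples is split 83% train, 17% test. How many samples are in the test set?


Train samples = 2200 * 83% = 1826
Test samples = 2200 - 1826
= 374

374


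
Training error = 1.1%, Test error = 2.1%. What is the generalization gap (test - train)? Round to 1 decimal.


Generalization gap = test_error - train_error
= 2.1 - 1.1
= 1.0%
A small gap suggests good generalization.

1.0


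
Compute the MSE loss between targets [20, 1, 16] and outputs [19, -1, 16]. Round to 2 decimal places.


Differences: [1, 2, 0]
Squared errors: [1, 4, 0]
Sum of squared errors = 5
MSE = 5 / 3 = 1.67

1.67


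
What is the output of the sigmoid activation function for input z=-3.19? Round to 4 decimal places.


sigmoid(z) = 1 / (1 + exp(-z))
exp(-(-3.19)) = exp(3.19) = 24.2884
1 + 24.2884 = 25.2884
1 / 25.2884 = 0.0395

0.0395


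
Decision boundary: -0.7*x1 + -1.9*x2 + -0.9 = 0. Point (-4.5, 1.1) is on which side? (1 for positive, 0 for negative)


Compute -0.7 * -4.5 + -1.9 * 1.1 + -0.9
= 3.15 + -2.09 + -0.9
= 0.16
Since 0.16 >= 0, the point is on the positive side.

1


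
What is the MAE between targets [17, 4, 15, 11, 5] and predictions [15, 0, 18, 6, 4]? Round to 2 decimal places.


Absolute errors: [2, 4, 3, 5, 1]
Sum of absolute errors = 15
MAE = 15 / 5 = 3.00

3.00


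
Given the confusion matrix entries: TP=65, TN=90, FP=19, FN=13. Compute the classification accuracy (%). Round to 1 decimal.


Accuracy = (TP + TN) / (TP + TN + FP + FN) * 100
= (65 + 90) / (65 + 90 + 19 + 13)
= 155 / 187
= 0.8289
= 82.9%

82.9


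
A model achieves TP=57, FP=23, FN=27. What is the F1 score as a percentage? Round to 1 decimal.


Precision = TP / (TP + FP) = 57 / 80 = 0.7125
Recall = TP / (TP + FN) = 57 / 84 = 0.6786
F1 = 2 * P * R / (P + R)
= 2 * 0.7125 * 0.6786 / (0.7125 + 0.6786)
= 0.967 / 1.3911
= 0.6951
As percentage: 69.5%

69.5


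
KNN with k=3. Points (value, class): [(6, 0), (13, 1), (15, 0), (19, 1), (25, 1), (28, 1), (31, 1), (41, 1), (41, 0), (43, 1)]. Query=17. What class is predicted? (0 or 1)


Distances from query 17:
Point 15 (class 0): distance = 2
Point 19 (class 1): distance = 2
Point 13 (class 1): distance = 4
K=3 nearest neighbors: classes = [0, 1, 1]
Votes for class 1: 2 / 3
Majority vote => class 1

1


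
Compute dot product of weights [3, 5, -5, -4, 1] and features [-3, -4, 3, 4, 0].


Element-wise products:
3 * -3 = -9
5 * -4 = -20
-5 * 3 = -15
-4 * 4 = -16
1 * 0 = 0
Sum = -9 + -20 + -15 + -16 + 0
= -60

-60


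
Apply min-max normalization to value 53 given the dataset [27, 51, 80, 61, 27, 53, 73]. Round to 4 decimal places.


Min = 27, Max = 80
Range = 80 - 27 = 53
Scaled = (x - min) / (max - min)
= (53 - 27) / 53
= 26 / 53
= 0.4906

0.4906


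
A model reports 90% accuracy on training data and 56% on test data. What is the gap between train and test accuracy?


Gap = train_accuracy - test_accuracy
= 90 - 56
= 34%
This large gap strongly indicates overfitting.

34


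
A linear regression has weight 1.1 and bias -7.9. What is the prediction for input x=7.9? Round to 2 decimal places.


y = 1.1 * 7.9 + (-7.9)
= 8.69 + (-7.9)
= 0.79

0.79


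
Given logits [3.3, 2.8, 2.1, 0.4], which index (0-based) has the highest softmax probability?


Softmax is a monotonic transformation, so it preserves the argmax.
We need to find the index of the maximum logit.
Index 0: 3.3
Index 1: 2.8
Index 2: 2.1
Index 3: 0.4
Maximum logit = 3.3 at index 0

0


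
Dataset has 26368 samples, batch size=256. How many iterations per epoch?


Iterations per epoch = dataset_size / batch_size
= 26368 / 256
= 103

103


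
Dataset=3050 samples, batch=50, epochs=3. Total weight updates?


Iterations per epoch = 3050 / 50 = 61
Total updates = iterations_per_epoch * epochs
= 61 * 3
= 183

183


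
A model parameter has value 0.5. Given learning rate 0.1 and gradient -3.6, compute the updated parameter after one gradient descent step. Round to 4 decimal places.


w_new = w_old - lr * gradient
= 0.5 - 0.1 * -3.6
= 0.5 - (-0.36)
= 0.8600

0.8600


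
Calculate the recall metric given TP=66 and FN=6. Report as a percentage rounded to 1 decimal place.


Recall = TP / (TP + FN) * 100
= 66 / (66 + 6)
= 66 / 72
= 0.9167
= 91.7%

91.7


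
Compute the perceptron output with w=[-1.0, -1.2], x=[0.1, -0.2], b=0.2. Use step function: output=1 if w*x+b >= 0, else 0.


z = w . x + b
= -1.0*0.1 + -1.2*-0.2 + 0.2
= -0.1 + 0.24 + 0.2
= 0.14 + 0.2
= 0.34
Since z = 0.34 >= 0, output = 1

1


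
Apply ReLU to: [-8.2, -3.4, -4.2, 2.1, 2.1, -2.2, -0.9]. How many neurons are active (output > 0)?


ReLU(x) = max(0, x) for each element:
ReLU(-8.2) = 0
ReLU(-3.4) = 0
ReLU(-4.2) = 0
ReLU(2.1) = 2.1
ReLU(2.1) = 2.1
ReLU(-2.2) = 0
ReLU(-0.9) = 0
Active neurons (>0): 2

2


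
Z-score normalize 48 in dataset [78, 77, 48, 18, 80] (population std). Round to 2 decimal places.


Mean = (78 + 77 + 48 + 18 + 80) / 5 = 60.2
Variance = sum((x_i - mean)^2) / n = 584.16
Std = sqrt(584.16) = 24.1694
Z = (x - mean) / std
= (48 - 60.2) / 24.1694
= -12.2 / 24.1694
= -0.50

-0.50


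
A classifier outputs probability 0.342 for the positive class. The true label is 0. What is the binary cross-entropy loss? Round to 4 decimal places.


For y=0: Loss = -log(1-p)
= -log(1 - 0.342)
= -log(0.658)
= -(-0.4186)
= 0.4186

0.4186


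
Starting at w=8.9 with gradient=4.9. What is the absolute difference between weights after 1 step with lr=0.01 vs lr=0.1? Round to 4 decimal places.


With lr=0.01: w_new = 8.9 - 0.01 * 4.9 = 8.851
With lr=0.1: w_new = 8.9 - 0.1 * 4.9 = 8.41
Absolute difference = |8.851 - 8.41|
= 0.4410

0.4410


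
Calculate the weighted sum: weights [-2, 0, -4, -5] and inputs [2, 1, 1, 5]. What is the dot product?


Element-wise products:
-2 * 2 = -4
0 * 1 = 0
-4 * 1 = -4
-5 * 5 = -25
Sum = -4 + 0 + -4 + -25
= -33

-33


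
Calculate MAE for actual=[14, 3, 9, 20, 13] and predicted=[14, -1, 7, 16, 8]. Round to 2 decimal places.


Absolute errors: [0, 4, 2, 4, 5]
Sum of absolute errors = 15
MAE = 15 / 5 = 3.00

3.00


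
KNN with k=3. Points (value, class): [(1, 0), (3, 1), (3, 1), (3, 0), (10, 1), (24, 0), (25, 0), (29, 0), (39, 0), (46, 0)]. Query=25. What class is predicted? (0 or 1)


Distances from query 25:
Point 25 (class 0): distance = 0
Point 24 (class 0): distance = 1
Point 29 (class 0): distance = 4
K=3 nearest neighbors: classes = [0, 0, 0]
Votes for class 1: 0 / 3
Majority vote => class 0

0


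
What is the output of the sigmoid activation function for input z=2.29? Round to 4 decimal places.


sigmoid(z) = 1 / (1 + exp(-z))
exp(-(2.29)) = exp(-2.29) = 0.1013
1 + 0.1013 = 1.1013
1 / 1.1013 = 0.9080

0.9080


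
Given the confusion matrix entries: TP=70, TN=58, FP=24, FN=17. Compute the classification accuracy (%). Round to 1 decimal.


Accuracy = (TP + TN) / (TP + TN + FP + FN) * 100
= (70 + 58) / (70 + 58 + 24 + 17)
= 128 / 169
= 0.7574
= 75.7%

75.7


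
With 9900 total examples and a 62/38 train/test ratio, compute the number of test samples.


Train samples = 9900 * 62% = 6138
Test samples = 9900 - 6138
= 3762

3762


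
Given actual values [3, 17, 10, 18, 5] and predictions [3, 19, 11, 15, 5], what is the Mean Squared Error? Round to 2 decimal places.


Differences: [0, -2, -1, 3, 0]
Squared errors: [0, 4, 1, 9, 0]
Sum of squared errors = 14
MSE = 14 / 5 = 2.80

2.80


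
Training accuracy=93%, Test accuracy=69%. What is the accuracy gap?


Gap = train_accuracy - test_accuracy
= 93 - 69
= 24%
This large gap strongly indicates overfitting.

24


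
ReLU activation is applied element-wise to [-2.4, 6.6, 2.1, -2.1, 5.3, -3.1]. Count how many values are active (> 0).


ReLU(x) = max(0, x) for each element:
ReLU(-2.4) = 0
ReLU(6.6) = 6.6
ReLU(2.1) = 2.1
ReLU(-2.1) = 0
ReLU(5.3) = 5.3
ReLU(-3.1) = 0
Active neurons (>0): 3

3


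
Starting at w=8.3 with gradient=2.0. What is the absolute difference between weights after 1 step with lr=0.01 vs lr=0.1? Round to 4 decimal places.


With lr=0.01: w_new = 8.3 - 0.01 * 2.0 = 8.28
With lr=0.1: w_new = 8.3 - 0.1 * 2.0 = 8.1
Absolute difference = |8.28 - 8.1|
= 0.1800

0.1800


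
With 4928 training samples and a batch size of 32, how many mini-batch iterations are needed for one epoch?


Iterations per epoch = dataset_size / batch_size
= 4928 / 32
= 154

154


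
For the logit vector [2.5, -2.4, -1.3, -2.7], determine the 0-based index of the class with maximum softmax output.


Softmax is a monotonic transformation, so it preserves the argmax.
We need to find the index of the maximum logit.
Index 0: 2.5
Index 1: -2.4
Index 2: -1.3
Index 3: -2.7
Maximum logit = 2.5 at index 0

0


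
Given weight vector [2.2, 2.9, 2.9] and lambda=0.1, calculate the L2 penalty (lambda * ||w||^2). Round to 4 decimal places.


Squaring each weight:
2.2^2 = 4.84
2.9^2 = 8.41
2.9^2 = 8.41
Sum of squares = 21.66
Penalty = 0.1 * 21.66 = 2.1660

2.1660


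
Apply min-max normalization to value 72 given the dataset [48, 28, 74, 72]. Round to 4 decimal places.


Min = 28, Max = 74
Range = 74 - 28 = 46
Scaled = (x - min) / (max - min)
= (72 - 28) / 46
= 44 / 46
= 0.9565

0.9565


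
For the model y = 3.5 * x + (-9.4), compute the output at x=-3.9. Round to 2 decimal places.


y = 3.5 * -3.9 + (-9.4)
= -13.65 + (-9.4)
= -23.05

-23.05
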